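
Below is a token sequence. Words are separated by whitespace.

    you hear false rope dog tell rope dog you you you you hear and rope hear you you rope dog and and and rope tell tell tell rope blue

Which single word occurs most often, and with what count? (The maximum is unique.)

"you", 7 times

Unigram frequencies (highest first):
  you: 7
  rope: 6
  tell: 4
  and: 4
  hear: 3
  dog: 3
  … (2 more, each ≤ 1)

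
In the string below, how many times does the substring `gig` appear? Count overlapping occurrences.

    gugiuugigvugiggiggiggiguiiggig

Sliding a length-3 window over the 30 characters (28 positions):
  position 7–9: gig
  position 12–14: gig
  position 15–17: gig
  position 18–20: gig
  position 21–23: gig
  position 28–30: gig

6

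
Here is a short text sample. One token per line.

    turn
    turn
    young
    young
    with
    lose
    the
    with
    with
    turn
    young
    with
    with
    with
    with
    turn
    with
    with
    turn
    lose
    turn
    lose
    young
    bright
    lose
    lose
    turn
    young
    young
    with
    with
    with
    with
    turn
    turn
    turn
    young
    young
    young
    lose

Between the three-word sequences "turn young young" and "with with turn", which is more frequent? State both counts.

"turn young young": 3 occurrences
"with with turn": 4 occurrences

"with with turn" (4 vs 3)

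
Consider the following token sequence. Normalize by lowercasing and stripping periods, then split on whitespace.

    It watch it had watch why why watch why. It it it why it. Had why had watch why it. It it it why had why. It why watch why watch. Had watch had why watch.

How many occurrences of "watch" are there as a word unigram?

8

Scanning the 36 tokens for "watch":
  position 2: watch
  position 5: watch
  position 8: watch
  position 18: watch
  position 29: watch
  position 31: watch
  position 33: watch
  position 36: watch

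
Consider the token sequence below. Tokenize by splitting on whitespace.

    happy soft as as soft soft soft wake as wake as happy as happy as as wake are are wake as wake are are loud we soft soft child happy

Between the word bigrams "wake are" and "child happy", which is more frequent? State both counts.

"wake are": 2 occurrences
"child happy": 1 occurrence

"wake are" (2 vs 1)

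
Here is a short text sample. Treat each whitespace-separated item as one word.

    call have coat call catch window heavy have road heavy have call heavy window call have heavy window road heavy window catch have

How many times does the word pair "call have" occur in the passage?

2

Scanning the 22 overlapping bigram windows for "call have":
  position 1–2: call have
  position 15–16: call have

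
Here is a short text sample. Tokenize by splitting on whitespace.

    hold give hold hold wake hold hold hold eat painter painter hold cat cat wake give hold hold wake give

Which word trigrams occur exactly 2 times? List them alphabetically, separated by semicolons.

Trigram counts meeting the condition (exactly 2 times):
  give hold hold: 2
  hold hold wake: 2

give hold hold; hold hold wake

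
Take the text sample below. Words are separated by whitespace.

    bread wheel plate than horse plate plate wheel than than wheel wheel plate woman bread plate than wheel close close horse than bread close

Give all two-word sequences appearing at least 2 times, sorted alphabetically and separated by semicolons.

Bigram counts meeting the condition (at least 2 times):
  plate than: 2
  than wheel: 2
  wheel plate: 2

plate than; than wheel; wheel plate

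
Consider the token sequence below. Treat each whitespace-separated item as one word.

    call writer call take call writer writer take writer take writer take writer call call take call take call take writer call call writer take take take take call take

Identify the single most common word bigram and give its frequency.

Bigram frequencies (highest first):
  call take: 5
  take call: 4
  writer take: 4
  take writer: 4
  call writer: 3
  writer call: 3
  … (3 more, each ≤ 3)

"call take", 5 times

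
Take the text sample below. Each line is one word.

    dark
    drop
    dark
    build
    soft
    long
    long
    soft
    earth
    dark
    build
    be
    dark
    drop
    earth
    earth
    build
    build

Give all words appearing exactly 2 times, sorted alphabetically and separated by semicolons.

Unigram counts meeting the condition (exactly 2 times):
  drop: 2
  long: 2
  soft: 2

drop; long; soft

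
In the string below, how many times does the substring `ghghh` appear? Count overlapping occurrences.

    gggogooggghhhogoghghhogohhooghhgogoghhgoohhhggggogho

1

Sliding a length-5 window over the 52 characters (48 positions):
  position 17–21: ghghh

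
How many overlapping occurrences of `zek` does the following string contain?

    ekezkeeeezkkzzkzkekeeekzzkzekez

1

Sliding a length-3 window over the 31 characters (29 positions):
  position 27–29: zek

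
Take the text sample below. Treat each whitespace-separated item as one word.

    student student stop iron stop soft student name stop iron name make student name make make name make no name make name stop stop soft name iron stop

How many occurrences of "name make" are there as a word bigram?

4

Scanning the 27 overlapping bigram windows for "name make":
  position 11–12: name make
  position 14–15: name make
  position 17–18: name make
  position 20–21: name make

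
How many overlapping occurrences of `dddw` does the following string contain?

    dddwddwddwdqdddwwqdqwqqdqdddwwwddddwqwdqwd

4

Sliding a length-4 window over the 42 characters (39 positions):
  position 1–4: dddw
  position 13–16: dddw
  position 26–29: dddw
  position 33–36: dddw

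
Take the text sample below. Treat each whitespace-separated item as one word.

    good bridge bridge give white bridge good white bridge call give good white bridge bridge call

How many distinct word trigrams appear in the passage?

16 tokens → 14 trigram windows in total.
Repeated trigrams (each contributes count−1 duplicates):
  good white bridge: 2
1 duplicate windows → 14 − 1 = 13 distinct.

13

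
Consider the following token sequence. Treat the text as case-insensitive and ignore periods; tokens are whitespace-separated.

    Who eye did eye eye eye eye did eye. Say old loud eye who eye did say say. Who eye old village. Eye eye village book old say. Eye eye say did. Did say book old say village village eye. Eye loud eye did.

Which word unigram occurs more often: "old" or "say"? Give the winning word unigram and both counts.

"say" (7 vs 4)

"old": 4 occurrences
"say": 7 occurrences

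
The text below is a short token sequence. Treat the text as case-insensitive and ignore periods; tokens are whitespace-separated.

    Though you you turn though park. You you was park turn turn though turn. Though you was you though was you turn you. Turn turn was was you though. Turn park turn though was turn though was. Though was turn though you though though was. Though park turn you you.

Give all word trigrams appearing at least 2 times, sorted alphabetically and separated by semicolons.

though was though; though was turn; turn though was; turn though you; was turn though; was you though

Trigram counts meeting the condition (at least 2 times):
  though was though: 2
  though was turn: 2
  turn though was: 2
  turn though you: 2
  was turn though: 2
  was you though: 2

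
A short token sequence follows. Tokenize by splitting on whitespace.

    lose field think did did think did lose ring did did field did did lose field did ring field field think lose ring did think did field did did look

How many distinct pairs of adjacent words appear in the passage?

30 tokens → 29 bigram windows in total.
Repeated bigrams (each contributes count−1 duplicates):
  did did: 4
  field did: 3
  think did: 3
  did field: 2
  did lose: 2
  did think: 2
  field think: 2
  lose field: 2
  … (2 more repeated)
14 duplicate windows → 29 − 14 = 15 distinct.

15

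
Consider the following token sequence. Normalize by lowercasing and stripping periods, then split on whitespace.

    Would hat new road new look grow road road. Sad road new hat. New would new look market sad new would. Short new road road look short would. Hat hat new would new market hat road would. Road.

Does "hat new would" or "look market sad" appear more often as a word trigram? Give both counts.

"hat new would": 2 occurrences
"look market sad": 1 occurrence

"hat new would" (2 vs 1)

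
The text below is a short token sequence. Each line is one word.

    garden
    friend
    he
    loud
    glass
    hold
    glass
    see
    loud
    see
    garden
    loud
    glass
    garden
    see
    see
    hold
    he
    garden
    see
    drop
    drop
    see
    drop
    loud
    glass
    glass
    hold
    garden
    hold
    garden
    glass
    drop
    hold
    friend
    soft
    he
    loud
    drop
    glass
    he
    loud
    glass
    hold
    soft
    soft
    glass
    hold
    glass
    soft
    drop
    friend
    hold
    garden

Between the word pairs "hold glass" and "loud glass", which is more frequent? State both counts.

"loud glass" (4 vs 2)

"hold glass": 2 occurrences
"loud glass": 4 occurrences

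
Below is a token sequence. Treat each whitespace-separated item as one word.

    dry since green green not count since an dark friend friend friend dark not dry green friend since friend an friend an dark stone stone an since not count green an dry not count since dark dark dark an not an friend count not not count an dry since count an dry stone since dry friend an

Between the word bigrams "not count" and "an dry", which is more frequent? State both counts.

"not count" (4 vs 3)

"not count": 4 occurrences
"an dry": 3 occurrences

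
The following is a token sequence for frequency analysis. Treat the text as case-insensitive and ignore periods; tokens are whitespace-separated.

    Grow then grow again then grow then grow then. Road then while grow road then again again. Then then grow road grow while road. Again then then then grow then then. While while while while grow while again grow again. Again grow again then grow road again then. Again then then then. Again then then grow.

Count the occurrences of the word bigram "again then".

7

Scanning the 55 overlapping bigram windows for "again then":
  position 4–5: again then
  position 17–18: again then
  position 25–26: again then
  position 43–44: again then
  position 47–48: again then
  position 49–50: again then
  position 53–54: again then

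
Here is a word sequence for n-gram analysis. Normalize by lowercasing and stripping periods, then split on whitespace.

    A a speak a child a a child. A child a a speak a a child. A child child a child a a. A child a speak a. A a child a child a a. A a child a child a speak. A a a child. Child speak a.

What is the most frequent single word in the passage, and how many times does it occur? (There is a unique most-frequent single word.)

"a", 30 times

Unigram frequencies (highest first):
  a: 30
  child: 14
  speak: 5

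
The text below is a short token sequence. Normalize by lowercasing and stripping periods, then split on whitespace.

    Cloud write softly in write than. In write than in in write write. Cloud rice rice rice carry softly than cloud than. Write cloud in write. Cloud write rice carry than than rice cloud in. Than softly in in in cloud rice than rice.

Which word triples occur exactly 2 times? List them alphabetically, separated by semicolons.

Trigram counts meeting the condition (exactly 2 times):
  in write than: 2
  write than in: 2

in write than; write than in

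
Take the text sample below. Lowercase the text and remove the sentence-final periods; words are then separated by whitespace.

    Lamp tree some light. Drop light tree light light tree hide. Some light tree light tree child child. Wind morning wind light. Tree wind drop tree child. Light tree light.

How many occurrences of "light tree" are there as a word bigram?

Scanning the 29 overlapping bigram windows for "light tree":
  position 6–7: light tree
  position 9–10: light tree
  position 13–14: light tree
  position 15–16: light tree
  position 22–23: light tree
  position 28–29: light tree

6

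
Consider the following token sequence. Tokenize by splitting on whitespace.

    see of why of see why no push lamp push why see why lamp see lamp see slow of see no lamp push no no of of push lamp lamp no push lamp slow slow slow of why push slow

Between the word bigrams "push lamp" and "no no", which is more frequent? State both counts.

"push lamp": 3 occurrences
"no no": 1 occurrence

"push lamp" (3 vs 1)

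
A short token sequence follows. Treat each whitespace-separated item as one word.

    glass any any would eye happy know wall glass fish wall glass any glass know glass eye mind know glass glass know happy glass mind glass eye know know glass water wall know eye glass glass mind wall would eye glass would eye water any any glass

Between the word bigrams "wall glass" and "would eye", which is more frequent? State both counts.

"wall glass": 2 occurrences
"would eye": 3 occurrences

"would eye" (3 vs 2)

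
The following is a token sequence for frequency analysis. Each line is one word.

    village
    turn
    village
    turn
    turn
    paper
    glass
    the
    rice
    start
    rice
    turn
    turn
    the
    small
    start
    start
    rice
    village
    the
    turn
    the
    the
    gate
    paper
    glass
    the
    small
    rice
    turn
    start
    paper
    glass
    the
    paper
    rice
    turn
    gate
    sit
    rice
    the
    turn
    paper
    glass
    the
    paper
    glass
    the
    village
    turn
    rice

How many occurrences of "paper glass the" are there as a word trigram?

5

Scanning the 49 overlapping trigram windows for "paper glass the":
  position 6–8: paper glass the
  position 25–27: paper glass the
  position 32–34: paper glass the
  position 43–45: paper glass the
  position 46–48: paper glass the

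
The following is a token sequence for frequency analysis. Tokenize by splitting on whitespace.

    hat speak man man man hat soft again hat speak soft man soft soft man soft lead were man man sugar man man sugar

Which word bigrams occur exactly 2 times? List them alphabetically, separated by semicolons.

Bigram counts meeting the condition (exactly 2 times):
  hat speak: 2
  man soft: 2
  man sugar: 2
  soft man: 2

hat speak; man soft; man sugar; soft man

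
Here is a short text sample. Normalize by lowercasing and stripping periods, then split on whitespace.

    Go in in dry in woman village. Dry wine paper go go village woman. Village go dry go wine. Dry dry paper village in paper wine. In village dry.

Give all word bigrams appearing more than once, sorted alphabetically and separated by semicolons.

Bigram counts meeting the condition (more than once):
  village dry: 2
  woman village: 2

village dry; woman village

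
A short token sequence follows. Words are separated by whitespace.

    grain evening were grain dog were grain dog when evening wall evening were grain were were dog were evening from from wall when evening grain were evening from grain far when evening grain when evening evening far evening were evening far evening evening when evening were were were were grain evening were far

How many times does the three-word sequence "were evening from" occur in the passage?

Scanning the 51 overlapping trigram windows for "were evening from":
  position 18–20: were evening from
  position 26–28: were evening from

2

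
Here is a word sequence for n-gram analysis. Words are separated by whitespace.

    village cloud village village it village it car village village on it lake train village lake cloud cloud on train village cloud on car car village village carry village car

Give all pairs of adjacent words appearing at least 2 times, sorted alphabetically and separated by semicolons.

car village; cloud on; train village; village cloud; village it; village village

Bigram counts meeting the condition (at least 2 times):
  car village: 2
  cloud on: 2
  train village: 2
  village cloud: 2
  village it: 2
  village village: 3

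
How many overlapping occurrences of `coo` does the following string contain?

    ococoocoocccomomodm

Sliding a length-3 window over the 19 characters (17 positions):
  position 4–6: coo
  position 7–9: coo

2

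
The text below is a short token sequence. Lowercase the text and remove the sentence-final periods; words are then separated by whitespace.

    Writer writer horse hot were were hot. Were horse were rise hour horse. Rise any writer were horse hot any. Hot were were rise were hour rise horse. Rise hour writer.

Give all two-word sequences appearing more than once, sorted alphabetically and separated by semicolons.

horse hot; horse rise; hot were; rise hour; were horse; were rise; were were

Bigram counts meeting the condition (more than once):
  horse hot: 2
  horse rise: 2
  hot were: 3
  rise hour: 2
  were horse: 2
  were rise: 2
  were were: 2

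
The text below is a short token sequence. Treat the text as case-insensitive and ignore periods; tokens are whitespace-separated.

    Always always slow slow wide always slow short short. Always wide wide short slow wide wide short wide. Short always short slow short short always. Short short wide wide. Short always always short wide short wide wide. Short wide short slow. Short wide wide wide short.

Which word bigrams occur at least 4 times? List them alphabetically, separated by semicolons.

Bigram counts meeting the condition (at least 4 times):
  short always: 4
  short wide: 6
  wide short: 8
  wide wide: 6

short always; short wide; wide short; wide wide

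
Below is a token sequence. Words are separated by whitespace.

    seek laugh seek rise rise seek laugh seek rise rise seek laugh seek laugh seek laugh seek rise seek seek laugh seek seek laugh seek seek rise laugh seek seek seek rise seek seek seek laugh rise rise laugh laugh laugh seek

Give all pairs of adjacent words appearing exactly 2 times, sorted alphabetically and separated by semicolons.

Bigram counts meeting the condition (exactly 2 times):
  laugh laugh: 2
  rise laugh: 2

laugh laugh; rise laugh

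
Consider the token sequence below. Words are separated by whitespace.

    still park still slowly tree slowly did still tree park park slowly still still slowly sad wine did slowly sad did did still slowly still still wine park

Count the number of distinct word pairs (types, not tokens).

21

28 tokens → 27 bigram windows in total.
Repeated bigrams (each contributes count−1 duplicates):
  still slowly: 3
  did still: 2
  slowly sad: 2
  slowly still: 2
  still still: 2
6 duplicate windows → 27 − 6 = 21 distinct.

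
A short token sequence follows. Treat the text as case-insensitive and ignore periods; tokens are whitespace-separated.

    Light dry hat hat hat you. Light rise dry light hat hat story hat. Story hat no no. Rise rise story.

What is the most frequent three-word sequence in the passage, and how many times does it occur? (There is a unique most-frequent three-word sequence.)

"hat story hat", 2 times

Trigram frequencies (highest first):
  hat story hat: 2
  light dry hat: 1
  dry hat hat: 1
  hat hat hat: 1
  hat hat you: 1
  hat you light: 1
  … (12 more, each ≤ 1)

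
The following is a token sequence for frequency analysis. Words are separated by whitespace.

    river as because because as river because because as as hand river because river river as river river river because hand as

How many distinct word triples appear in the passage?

22 tokens → 20 trigram windows in total.
Repeated trigrams (each contributes count−1 duplicates):
  because because as: 2
1 duplicate windows → 20 − 1 = 19 distinct.

19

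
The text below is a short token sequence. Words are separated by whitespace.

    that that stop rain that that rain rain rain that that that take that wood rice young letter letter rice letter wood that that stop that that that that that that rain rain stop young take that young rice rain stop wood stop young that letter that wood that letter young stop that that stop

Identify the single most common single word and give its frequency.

"that", 22 times

Unigram frequencies (highest first):
  that: 22
  stop: 7
  rain: 7
  young: 5
  letter: 5
  wood: 4
  … (2 more, each ≤ 3)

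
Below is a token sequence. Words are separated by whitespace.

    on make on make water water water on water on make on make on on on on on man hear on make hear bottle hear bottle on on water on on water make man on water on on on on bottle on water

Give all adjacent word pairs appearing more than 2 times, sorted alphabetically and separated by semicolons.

Bigram counts meeting the condition (more than 2 times):
  make on: 3
  on make: 5
  on on: 9
  on water: 5
  water on: 4

make on; on make; on on; on water; water on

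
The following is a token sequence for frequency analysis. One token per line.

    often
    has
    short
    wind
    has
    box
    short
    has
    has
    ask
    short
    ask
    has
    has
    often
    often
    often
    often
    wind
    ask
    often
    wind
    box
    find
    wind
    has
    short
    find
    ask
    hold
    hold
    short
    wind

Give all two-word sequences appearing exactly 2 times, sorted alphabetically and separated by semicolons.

has has; has short; often wind; short wind; wind has

Bigram counts meeting the condition (exactly 2 times):
  has has: 2
  has short: 2
  often wind: 2
  short wind: 2
  wind has: 2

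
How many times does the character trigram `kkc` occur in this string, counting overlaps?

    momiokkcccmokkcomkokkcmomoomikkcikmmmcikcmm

Sliding a length-3 window over the 43 characters (41 positions):
  position 6–8: kkc
  position 13–15: kkc
  position 20–22: kkc
  position 30–32: kkc

4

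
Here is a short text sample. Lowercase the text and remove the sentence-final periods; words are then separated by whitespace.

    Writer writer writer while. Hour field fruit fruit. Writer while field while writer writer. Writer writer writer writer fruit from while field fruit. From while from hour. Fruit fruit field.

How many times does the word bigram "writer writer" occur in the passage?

7

Scanning the 29 overlapping bigram windows for "writer writer":
  position 1–2: writer writer
  position 2–3: writer writer
  position 13–14: writer writer
  position 14–15: writer writer
  position 15–16: writer writer
  position 16–17: writer writer
  position 17–18: writer writer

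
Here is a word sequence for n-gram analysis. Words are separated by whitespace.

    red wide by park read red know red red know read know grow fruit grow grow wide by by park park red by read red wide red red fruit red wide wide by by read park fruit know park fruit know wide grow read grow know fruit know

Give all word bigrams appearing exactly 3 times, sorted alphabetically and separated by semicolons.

fruit know; red wide; wide by

Bigram counts meeting the condition (exactly 3 times):
  fruit know: 3
  red wide: 3
  wide by: 3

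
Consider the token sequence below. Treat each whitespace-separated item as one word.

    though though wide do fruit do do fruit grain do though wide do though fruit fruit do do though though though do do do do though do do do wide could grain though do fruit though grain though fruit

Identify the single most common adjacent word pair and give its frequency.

Bigram frequencies (highest first):
  do do: 7
  do though: 4
  though though: 3
  do fruit: 3
  though do: 3
  though wide: 2
  … (12 more, each ≤ 2)

"do do", 7 times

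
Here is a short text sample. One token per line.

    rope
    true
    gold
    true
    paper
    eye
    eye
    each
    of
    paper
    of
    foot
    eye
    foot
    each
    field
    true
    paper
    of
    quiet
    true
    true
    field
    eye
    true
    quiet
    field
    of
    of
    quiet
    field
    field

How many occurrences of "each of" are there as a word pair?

Scanning the 31 overlapping bigram windows for "each of":
  position 8–9: each of

1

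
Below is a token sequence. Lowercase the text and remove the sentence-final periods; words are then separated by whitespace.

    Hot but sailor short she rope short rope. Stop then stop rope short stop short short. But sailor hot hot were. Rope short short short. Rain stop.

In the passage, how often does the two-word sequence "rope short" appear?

Scanning the 26 overlapping bigram windows for "rope short":
  position 6–7: rope short
  position 12–13: rope short
  position 22–23: rope short

3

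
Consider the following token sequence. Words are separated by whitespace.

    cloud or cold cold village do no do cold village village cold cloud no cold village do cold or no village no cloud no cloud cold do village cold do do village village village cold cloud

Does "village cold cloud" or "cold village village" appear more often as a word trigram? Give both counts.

"village cold cloud": 2 occurrences
"cold village village": 1 occurrence

"village cold cloud" (2 vs 1)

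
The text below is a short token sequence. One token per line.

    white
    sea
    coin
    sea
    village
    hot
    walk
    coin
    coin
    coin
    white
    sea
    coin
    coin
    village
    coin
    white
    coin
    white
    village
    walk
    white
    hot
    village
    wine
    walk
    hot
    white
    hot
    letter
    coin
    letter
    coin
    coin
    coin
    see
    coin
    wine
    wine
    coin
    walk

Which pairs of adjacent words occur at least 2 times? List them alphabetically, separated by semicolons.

Bigram counts meeting the condition (at least 2 times):
  coin coin: 5
  coin white: 3
  letter coin: 2
  sea coin: 2
  white hot: 2
  white sea: 2

coin coin; coin white; letter coin; sea coin; white hot; white sea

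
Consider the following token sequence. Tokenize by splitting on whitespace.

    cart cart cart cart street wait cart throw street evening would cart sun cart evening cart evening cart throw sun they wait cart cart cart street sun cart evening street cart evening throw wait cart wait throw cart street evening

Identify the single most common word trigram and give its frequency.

Trigram frequencies (highest first):
  cart cart cart: 3
  cart cart street: 2
  sun cart evening: 2
  cart evening cart: 2
  cart street wait: 1
  street wait cart: 1
  … (27 more, each ≤ 1)

"cart cart cart", 3 times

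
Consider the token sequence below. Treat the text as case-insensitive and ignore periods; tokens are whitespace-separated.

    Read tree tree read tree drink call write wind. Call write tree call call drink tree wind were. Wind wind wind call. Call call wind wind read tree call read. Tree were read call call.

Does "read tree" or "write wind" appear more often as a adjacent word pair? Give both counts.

"read tree": 4 occurrences
"write wind": 1 occurrence

"read tree" (4 vs 1)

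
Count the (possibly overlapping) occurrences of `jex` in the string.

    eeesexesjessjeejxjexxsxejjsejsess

1

Sliding a length-3 window over the 33 characters (31 positions):
  position 18–20: jex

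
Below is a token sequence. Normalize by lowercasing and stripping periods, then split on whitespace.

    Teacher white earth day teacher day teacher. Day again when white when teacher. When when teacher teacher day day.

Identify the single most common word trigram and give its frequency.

"day teacher day", 2 times

Trigram frequencies (highest first):
  day teacher day: 2
  teacher white earth: 1
  white earth day: 1
  earth day teacher: 1
  teacher day teacher: 1
  teacher day again: 1
  … (10 more, each ≤ 1)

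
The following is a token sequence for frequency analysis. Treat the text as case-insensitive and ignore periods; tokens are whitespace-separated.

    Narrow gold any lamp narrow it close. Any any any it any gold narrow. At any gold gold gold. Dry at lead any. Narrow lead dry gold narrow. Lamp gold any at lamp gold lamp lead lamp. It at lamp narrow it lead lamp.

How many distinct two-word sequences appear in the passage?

33

44 tokens → 43 bigram windows in total.
Repeated bigrams (each contributes count−1 duplicates):
  any any: 2
  any gold: 2
  at lamp: 2
  gold any: 2
  gold gold: 2
  gold narrow: 2
  lamp gold: 2
  lamp narrow: 2
  … (2 more repeated)
10 duplicate windows → 43 − 10 = 33 distinct.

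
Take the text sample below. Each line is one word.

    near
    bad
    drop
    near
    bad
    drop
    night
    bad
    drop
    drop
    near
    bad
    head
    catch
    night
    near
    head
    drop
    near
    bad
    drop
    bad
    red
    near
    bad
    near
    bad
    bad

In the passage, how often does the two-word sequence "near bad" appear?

Scanning the 27 overlapping bigram windows for "near bad":
  position 1–2: near bad
  position 4–5: near bad
  position 11–12: near bad
  position 19–20: near bad
  position 24–25: near bad
  position 26–27: near bad

6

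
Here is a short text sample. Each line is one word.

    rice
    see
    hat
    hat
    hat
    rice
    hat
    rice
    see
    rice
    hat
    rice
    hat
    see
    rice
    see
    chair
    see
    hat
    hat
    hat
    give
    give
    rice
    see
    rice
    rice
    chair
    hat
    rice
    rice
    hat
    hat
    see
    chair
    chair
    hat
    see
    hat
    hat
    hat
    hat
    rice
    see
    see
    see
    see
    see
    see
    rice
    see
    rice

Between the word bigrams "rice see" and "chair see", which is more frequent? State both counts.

"rice see" (6 vs 1)

"rice see": 6 occurrences
"chair see": 1 occurrence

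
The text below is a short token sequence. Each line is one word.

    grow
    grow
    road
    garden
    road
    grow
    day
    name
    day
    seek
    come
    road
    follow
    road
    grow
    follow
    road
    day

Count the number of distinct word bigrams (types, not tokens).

15

18 tokens → 17 bigram windows in total.
Repeated bigrams (each contributes count−1 duplicates):
  follow road: 2
  road grow: 2
2 duplicate windows → 17 − 2 = 15 distinct.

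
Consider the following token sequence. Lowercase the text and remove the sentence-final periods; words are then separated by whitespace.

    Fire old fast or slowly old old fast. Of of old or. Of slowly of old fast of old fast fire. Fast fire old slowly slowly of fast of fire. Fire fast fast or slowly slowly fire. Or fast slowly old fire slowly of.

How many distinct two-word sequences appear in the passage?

44 tokens → 43 bigram windows in total.
Repeated bigrams (each contributes count−1 duplicates):
  old fast: 4
  fast of: 3
  of old: 3
  slowly of: 3
  fast fire: 2
  fast or: 2
  fire fast: 2
  fire old: 2
  … (3 more repeated)
16 duplicate windows → 43 − 16 = 27 distinct.

27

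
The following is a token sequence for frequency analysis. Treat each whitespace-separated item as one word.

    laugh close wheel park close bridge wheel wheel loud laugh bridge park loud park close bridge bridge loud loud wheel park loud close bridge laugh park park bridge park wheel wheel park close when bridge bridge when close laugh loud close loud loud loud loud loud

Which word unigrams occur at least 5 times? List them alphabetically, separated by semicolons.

bridge; close; loud; park; wheel

Unigram counts meeting the condition (at least 5 times):
  bridge: 8
  close: 7
  loud: 11
  park: 8
  wheel: 6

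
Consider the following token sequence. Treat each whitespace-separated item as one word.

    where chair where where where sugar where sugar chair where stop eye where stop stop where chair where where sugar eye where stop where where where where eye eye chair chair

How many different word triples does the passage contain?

23

31 tokens → 29 trigram windows in total.
Repeated trigrams (each contributes count−1 duplicates):
  where where where: 3
  chair where where: 2
  eye where stop: 2
  where chair where: 2
  where where sugar: 2
6 duplicate windows → 29 − 6 = 23 distinct.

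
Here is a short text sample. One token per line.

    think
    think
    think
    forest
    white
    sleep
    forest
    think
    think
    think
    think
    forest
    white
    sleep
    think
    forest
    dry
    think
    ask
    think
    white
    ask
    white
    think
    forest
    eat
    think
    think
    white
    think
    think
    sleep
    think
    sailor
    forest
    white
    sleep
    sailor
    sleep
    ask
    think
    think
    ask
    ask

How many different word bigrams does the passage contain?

44 tokens → 43 bigram windows in total.
Repeated bigrams (each contributes count−1 duplicates):
  think think: 8
  think forest: 4
  forest white: 3
  white sleep: 3
  ask think: 2
  sleep think: 2
  think ask: 2
  think white: 2
  … (1 more repeated)
19 duplicate windows → 43 − 19 = 24 distinct.

24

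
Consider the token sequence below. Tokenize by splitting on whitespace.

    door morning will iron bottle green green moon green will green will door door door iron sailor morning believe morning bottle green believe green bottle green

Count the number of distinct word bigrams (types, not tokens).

26 tokens → 25 bigram windows in total.
Repeated bigrams (each contributes count−1 duplicates):
  bottle green: 3
  door door: 2
  green will: 2
4 duplicate windows → 25 − 4 = 21 distinct.

21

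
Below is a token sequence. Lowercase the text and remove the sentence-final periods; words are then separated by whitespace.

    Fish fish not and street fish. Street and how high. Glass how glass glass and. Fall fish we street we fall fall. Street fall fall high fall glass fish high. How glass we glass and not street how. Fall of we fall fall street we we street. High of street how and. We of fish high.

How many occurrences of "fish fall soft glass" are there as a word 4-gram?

Scanning the 53 overlapping 4-gram windows for "fish fall soft glass":
  (none found)

0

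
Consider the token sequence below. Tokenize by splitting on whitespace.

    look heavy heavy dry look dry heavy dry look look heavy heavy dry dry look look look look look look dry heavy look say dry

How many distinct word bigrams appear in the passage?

11

25 tokens → 24 bigram windows in total.
Repeated bigrams (each contributes count−1 duplicates):
  look look: 6
  dry look: 3
  heavy dry: 3
  dry heavy: 2
  heavy heavy: 2
  look dry: 2
  look heavy: 2
13 duplicate windows → 24 − 13 = 11 distinct.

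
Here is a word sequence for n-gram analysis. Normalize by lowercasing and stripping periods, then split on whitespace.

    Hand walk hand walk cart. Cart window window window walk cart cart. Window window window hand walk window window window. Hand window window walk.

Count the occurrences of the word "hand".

Scanning the 24 tokens for "hand":
  position 1: hand
  position 3: hand
  position 16: hand
  position 21: hand

4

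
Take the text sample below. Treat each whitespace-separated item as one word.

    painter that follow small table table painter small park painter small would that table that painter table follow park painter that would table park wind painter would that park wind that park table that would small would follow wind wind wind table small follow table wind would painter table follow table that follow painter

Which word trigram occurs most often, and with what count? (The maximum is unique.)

"painter table follow", 2 times

Trigram frequencies (highest first):
  painter table follow: 2
  painter that follow: 1
  that follow small: 1
  follow small table: 1
  small table table: 1
  table table painter: 1
  … (45 more, each ≤ 1)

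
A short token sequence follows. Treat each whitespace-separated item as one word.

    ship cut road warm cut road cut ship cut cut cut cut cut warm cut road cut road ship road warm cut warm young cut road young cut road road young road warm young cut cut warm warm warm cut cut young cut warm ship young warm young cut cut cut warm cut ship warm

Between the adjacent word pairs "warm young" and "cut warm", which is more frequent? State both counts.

"warm young": 3 occurrences
"cut warm": 5 occurrences

"cut warm" (5 vs 3)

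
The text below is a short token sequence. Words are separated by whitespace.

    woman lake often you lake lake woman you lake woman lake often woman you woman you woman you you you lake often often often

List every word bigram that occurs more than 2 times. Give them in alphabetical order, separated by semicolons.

Bigram counts meeting the condition (more than 2 times):
  lake often: 3
  woman you: 4
  you lake: 3

lake often; woman you; you lake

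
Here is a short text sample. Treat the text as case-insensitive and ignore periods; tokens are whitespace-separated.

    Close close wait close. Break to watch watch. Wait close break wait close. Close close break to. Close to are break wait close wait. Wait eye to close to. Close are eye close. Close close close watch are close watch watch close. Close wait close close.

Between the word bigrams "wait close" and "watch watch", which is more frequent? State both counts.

"wait close": 5 occurrences
"watch watch": 2 occurrences

"wait close" (5 vs 2)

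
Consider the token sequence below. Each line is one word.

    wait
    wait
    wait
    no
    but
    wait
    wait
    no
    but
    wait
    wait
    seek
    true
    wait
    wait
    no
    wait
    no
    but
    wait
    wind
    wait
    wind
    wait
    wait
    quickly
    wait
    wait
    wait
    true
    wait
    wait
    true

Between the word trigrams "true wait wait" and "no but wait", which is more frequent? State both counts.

"no but wait" (3 vs 2)

"true wait wait": 2 occurrences
"no but wait": 3 occurrences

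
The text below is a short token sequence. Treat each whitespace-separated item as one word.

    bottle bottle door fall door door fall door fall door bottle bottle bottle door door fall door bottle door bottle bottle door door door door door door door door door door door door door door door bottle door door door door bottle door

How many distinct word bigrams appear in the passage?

43 tokens → 42 bigram windows in total.
Repeated bigrams (each contributes count−1 duplicates):
  door door: 19
  bottle door: 6
  door bottle: 5
  bottle bottle: 4
  door fall: 4
  fall door: 4
36 duplicate windows → 42 − 36 = 6 distinct.

6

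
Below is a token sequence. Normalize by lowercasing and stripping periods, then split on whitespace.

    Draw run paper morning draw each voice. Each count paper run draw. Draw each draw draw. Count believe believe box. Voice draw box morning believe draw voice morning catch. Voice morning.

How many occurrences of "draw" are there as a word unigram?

8

Scanning the 31 tokens for "draw":
  position 1: draw
  position 5: draw
  position 12: draw
  position 13: draw
  position 15: draw
  position 16: draw
  position 22: draw
  position 26: draw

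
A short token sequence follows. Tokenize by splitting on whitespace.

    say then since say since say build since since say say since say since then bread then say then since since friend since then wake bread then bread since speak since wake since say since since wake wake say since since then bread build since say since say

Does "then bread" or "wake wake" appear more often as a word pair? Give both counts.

"then bread" (3 vs 1)

"then bread": 3 occurrences
"wake wake": 1 occurrence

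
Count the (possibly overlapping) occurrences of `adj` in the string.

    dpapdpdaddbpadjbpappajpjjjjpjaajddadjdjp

2

Sliding a length-3 window over the 40 characters (38 positions):
  position 13–15: adj
  position 35–37: adj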